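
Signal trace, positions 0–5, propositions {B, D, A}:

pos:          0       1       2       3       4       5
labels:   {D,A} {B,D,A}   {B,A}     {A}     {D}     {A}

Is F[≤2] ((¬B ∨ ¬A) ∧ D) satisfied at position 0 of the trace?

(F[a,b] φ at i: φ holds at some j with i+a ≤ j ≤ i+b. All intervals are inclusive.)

Check ((¬B ∨ ¬A) ∧ D) at each j in [0,2]:
  j=0: true
  j=1: false
  j=2: false
Found at j=0 → formula holds.

Holds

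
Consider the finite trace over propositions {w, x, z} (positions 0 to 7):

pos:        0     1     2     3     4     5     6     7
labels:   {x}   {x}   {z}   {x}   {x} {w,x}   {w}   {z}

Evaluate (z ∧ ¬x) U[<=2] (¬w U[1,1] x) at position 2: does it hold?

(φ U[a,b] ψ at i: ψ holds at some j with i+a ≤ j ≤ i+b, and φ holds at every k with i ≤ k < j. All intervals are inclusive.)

Need some j in [2,4] with (¬w U[1,1] x), and (z ∧ ¬x) at every k in [2,j-1].
  j=2: (¬w U[1,1] x) holds; no prefix to check → satisfied.

True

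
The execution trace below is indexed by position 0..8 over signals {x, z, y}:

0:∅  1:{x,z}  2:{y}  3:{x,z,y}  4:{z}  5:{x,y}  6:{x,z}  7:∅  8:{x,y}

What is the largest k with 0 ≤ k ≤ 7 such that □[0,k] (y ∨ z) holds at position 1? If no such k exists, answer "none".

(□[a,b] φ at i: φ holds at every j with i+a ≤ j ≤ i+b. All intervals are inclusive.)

5

(y ∨ z) must hold from j=1 onward; find where it first fails.
  j=1: holds
  j=2: holds
  j=3: holds
  j=4: holds
  j=5: holds
  j=6: holds
  j=7: fails
Holds on [1,6], so largest k = 5.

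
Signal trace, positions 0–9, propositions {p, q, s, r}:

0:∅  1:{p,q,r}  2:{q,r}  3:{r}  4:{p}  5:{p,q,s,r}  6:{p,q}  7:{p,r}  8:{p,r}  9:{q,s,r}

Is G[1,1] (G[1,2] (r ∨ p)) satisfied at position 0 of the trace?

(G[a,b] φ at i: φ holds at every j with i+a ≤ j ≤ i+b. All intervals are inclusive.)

Check G[1,2] (r ∨ p) at every j in [1,1]:
  j=1: holds on [2,3]
All positions satisfy it → formula holds.

Holds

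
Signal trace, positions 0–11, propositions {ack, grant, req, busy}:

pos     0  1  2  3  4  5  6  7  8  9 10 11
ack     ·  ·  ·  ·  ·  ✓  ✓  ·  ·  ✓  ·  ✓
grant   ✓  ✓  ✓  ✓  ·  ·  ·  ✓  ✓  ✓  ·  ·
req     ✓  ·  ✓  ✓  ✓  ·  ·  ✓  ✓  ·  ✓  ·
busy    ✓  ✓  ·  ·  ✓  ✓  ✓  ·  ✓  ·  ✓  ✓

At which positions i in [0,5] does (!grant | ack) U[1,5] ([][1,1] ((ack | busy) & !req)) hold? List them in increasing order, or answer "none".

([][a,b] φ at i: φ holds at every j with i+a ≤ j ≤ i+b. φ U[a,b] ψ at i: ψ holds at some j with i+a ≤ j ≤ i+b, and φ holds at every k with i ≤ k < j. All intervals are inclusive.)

4

Evaluate at each i in [0,5]:
  i=0: ✗ (lhs fails at k=0 before rhs at j=4)
  i=1: ✗ (lhs fails at k=1 before rhs at j=4)
  i=2: ✗ (lhs fails at k=2 before rhs at j=4)
  i=3: ✗ (lhs fails at k=3 before rhs at j=4)
  i=4: ✓ (rhs at j=5; lhs holds on [4,4])
  i=5: ✗ (lhs fails at k=7 before rhs at j=8)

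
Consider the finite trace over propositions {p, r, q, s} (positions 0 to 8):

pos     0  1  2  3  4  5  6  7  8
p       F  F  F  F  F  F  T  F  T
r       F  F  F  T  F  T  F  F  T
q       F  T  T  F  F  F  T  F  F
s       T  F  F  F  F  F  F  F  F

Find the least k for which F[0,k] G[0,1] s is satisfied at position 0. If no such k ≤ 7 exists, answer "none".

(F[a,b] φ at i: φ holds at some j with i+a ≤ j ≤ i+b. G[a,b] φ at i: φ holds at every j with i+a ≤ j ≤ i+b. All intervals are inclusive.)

none

Scan j = 0,1,… for G[0,1] s:
  j=0: fails
  j=1: fails
  j=2: fails
  j=3: fails
  j=4: fails
  j=5: fails
  j=6: fails
  j=7: fails
No j in [0,7] satisfies it → none.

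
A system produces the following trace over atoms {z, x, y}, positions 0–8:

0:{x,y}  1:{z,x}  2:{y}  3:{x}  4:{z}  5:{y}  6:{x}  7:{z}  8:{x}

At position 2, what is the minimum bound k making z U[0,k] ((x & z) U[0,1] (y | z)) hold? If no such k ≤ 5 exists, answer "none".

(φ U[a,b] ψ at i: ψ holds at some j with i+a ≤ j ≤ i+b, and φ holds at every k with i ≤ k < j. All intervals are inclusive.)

Need earliest j ≥ 2 with ((x & z) U[0,1] (y | z)), and z at every k in [2,j-1].
  j=2: rhs holds (empty prefix). k = 0.

0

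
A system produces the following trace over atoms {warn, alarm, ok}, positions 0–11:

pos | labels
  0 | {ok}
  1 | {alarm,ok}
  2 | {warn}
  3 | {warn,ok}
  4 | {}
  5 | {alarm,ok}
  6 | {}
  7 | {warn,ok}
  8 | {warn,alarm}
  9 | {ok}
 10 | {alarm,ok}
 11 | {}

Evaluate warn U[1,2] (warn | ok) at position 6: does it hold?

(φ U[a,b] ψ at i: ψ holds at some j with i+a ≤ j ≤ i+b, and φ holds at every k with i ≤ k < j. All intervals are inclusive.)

Need some j in [7,8] with (warn | ok), and warn at every k in [6,j-1].
  j=7: (warn | ok) holds, but warn fails at k=6 → not this j.
  j=8: (warn | ok) holds, but warn fails at k=6 → not this j.
No j in the window works → until fails.

Does not hold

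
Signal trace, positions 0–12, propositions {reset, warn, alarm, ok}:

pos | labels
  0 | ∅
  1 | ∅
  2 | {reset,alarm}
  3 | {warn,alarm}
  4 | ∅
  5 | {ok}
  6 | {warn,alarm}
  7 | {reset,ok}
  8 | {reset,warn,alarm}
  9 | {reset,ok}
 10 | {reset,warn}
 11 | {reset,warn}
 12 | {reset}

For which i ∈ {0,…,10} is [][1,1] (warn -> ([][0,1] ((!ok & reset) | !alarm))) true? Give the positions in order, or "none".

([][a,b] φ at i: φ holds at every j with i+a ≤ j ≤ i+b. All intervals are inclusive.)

0, 1, 3, 4, 6, 7, 8, 9, 10

Evaluate at each i in [0,10]:
  i=0: ✓ (all of [1,1])
  i=1: ✓ (all of [2,2])
  i=2: ✗ (fails at j=3)
  i=3: ✓ (all of [4,4])
  i=4: ✓ (all of [5,5])
  i=5: ✗ (fails at j=6)
  i=6: ✓ (all of [7,7])
  i=7: ✓ (all of [8,8])
  i=8: ✓ (all of [9,9])
  i=9: ✓ (all of [10,10])
  i=10: ✓ (all of [11,11])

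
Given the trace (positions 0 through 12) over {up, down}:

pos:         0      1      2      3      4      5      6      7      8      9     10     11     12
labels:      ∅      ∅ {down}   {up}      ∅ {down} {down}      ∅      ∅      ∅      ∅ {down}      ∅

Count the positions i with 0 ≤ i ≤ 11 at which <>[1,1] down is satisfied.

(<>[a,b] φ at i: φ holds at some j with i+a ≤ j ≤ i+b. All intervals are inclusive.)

Evaluate at each i in [0,11]:
  i=0: ✗ (none in [1,1])
  i=1: ✓ (witness j=2)
  i=2: ✗ (none in [3,3])
  i=3: ✗ (none in [4,4])
  i=4: ✓ (witness j=5)
  i=5: ✓ (witness j=6)
  i=6: ✗ (none in [7,7])
  i=7: ✗ (none in [8,8])
  i=8: ✗ (none in [9,9])
  i=9: ✗ (none in [10,10])
  i=10: ✓ (witness j=11)
  i=11: ✗ (none in [12,12])
Positions where it holds: {1, 4, 5, 10} → 4.

4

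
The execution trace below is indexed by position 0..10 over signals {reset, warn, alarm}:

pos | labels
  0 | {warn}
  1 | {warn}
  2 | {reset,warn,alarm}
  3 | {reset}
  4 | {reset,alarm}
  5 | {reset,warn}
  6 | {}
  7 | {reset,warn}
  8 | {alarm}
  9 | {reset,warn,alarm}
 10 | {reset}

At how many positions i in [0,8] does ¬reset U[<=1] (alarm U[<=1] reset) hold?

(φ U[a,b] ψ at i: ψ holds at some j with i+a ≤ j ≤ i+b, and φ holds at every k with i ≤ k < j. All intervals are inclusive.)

Evaluate at each i in [0,8]:
  i=0: ✗ (no rhs in [0,1])
  i=1: ✓ (rhs at j=2; lhs holds on [1,1])
  i=2: ✓ (rhs at j=2)
  i=3: ✓ (rhs at j=3)
  i=4: ✓ (rhs at j=4)
  i=5: ✓ (rhs at j=5)
  i=6: ✓ (rhs at j=7; lhs holds on [6,6])
  i=7: ✓ (rhs at j=7)
  i=8: ✓ (rhs at j=8)
Positions where it holds: {1, 2, 3, 4, 5, 6, 7, 8} → 8.

8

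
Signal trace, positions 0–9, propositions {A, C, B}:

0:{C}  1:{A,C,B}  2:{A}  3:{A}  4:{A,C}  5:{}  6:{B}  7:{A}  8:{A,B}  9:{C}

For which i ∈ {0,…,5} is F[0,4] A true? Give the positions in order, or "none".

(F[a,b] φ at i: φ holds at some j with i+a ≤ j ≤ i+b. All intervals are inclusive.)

0, 1, 2, 3, 4, 5

Evaluate at each i in [0,5]:
  i=0: ✓ (witness j=1)
  i=1: ✓ (witness j=1)
  i=2: ✓ (witness j=2)
  i=3: ✓ (witness j=3)
  i=4: ✓ (witness j=4)
  i=5: ✓ (witness j=7)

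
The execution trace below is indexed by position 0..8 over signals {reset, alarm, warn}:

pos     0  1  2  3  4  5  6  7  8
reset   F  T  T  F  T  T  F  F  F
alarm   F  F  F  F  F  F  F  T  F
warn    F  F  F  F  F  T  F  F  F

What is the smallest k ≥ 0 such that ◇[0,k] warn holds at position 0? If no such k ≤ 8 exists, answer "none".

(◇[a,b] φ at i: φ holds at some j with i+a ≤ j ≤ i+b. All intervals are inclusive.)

5

Scan j = 0,1,… for warn:
  j=0: fails
  j=1: fails
  j=2: fails
  j=3: fails
  j=4: fails
  j=5: holds
First hit at j=5, so smallest k = 5-0 = 5.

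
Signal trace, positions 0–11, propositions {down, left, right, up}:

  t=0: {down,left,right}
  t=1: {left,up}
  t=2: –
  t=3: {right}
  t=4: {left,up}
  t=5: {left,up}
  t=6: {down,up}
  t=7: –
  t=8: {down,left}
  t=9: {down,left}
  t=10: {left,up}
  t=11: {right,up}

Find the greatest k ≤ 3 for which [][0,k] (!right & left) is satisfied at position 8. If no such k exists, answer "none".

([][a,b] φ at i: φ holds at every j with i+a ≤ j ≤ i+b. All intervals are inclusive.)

(!right & left) must hold from j=8 onward; find where it first fails.
  j=8: holds
  j=9: holds
  j=10: holds
  j=11: fails
Holds on [8,10], so largest k = 2.

2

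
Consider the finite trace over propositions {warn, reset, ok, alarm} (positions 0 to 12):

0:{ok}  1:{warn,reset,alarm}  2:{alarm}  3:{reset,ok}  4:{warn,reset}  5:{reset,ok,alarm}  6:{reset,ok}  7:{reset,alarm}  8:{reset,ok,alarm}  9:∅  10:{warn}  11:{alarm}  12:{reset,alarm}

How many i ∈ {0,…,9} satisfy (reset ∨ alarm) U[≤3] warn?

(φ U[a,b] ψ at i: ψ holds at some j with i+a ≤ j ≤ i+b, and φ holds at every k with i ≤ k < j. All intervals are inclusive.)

4

Evaluate at each i in [0,9]:
  i=0: ✗ (lhs fails at k=0 before rhs at j=1)
  i=1: ✓ (rhs at j=1)
  i=2: ✓ (rhs at j=4; lhs holds on [2,3])
  i=3: ✓ (rhs at j=4; lhs holds on [3,3])
  i=4: ✓ (rhs at j=4)
  i=5: ✗ (no rhs in [5,8])
  i=6: ✗ (no rhs in [6,9])
  i=7: ✗ (lhs fails at k=9 before rhs at j=10)
  i=8: ✗ (lhs fails at k=9 before rhs at j=10)
  i=9: ✗ (lhs fails at k=9 before rhs at j=10)
Positions where it holds: {1, 2, 3, 4} → 4.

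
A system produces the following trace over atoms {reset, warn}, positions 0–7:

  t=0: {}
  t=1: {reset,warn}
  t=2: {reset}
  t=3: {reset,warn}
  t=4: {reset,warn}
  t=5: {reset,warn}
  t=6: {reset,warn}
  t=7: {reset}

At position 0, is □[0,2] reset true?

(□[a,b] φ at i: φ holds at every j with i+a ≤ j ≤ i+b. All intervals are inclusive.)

Check reset at every j in [0,2]:
  j=0: false
  j=1: true
  j=2: true
Fails at j=0 → formula fails.

No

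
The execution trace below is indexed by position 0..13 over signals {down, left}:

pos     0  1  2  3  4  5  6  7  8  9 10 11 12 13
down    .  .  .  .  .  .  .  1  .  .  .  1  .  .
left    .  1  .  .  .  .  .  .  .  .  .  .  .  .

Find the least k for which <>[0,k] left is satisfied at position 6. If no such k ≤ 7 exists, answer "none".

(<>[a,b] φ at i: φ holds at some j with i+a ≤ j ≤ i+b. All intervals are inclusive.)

Scan j = 6,7,… for left:
  j=6: fails
  j=7: fails
  j=8: fails
  j=9: fails
  j=10: fails
  j=11: fails
  j=12: fails
  j=13: fails
No j in [6,13] satisfies it → none.

none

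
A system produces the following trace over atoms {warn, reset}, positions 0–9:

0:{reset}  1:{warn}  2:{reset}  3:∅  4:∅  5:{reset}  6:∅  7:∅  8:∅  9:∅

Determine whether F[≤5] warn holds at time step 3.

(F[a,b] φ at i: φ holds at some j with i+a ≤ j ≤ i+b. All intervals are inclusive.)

False

Check warn at each j in [3,8]:
  j=3: false
  j=4: false
  j=5: false
  j=6: false
  j=7: false
  j=8: false
No position in the window satisfies it → formula fails.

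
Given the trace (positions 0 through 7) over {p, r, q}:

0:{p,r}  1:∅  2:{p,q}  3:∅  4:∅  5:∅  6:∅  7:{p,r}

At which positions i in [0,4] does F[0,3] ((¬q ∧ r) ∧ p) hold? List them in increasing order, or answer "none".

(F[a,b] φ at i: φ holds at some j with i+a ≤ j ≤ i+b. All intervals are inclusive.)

Evaluate at each i in [0,4]:
  i=0: ✓ (witness j=0)
  i=1: ✗ (none in [1,4])
  i=2: ✗ (none in [2,5])
  i=3: ✗ (none in [3,6])
  i=4: ✓ (witness j=7)

0, 4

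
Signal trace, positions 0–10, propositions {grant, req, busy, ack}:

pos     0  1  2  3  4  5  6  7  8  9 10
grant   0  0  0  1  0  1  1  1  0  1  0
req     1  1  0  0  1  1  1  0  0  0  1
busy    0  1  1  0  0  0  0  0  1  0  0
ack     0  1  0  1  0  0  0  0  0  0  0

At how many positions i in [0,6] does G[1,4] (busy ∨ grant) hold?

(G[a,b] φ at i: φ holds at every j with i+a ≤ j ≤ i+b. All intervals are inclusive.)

Evaluate at each i in [0,6]:
  i=0: ✗ (fails at j=4)
  i=1: ✗ (fails at j=4)
  i=2: ✗ (fails at j=4)
  i=3: ✗ (fails at j=4)
  i=4: ✓ (all of [5,8])
  i=5: ✓ (all of [6,9])
  i=6: ✗ (fails at j=10)
Positions where it holds: {4, 5} → 2.

2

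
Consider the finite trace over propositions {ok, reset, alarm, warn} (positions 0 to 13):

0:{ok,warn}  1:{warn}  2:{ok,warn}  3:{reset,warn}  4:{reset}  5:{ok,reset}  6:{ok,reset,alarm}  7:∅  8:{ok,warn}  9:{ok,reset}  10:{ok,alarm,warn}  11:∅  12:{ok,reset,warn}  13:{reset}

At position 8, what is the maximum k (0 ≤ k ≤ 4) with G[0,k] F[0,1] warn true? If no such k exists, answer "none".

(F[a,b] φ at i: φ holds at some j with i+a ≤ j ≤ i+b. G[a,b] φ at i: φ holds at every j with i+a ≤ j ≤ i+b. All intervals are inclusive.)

4

F[0,1] warn must hold from j=8 onward; find where it first fails.
  j=8: holds
  j=9: holds
  j=10: holds
  j=11: holds
  j=12: holds
Holds through j=12; largest k = 4.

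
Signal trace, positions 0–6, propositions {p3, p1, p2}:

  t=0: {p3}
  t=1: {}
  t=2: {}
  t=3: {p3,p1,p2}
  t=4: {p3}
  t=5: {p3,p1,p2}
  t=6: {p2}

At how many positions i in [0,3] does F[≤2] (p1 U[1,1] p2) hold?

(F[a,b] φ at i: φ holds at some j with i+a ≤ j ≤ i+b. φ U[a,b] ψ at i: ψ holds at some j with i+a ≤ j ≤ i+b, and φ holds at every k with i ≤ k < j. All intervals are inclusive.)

Evaluate at each i in [0,3]:
  i=0: ✗ (none in [0,2])
  i=1: ✗ (none in [1,3])
  i=2: ✗ (none in [2,4])
  i=3: ✓ (witness j=5)
Positions where it holds: {3} → 1.

1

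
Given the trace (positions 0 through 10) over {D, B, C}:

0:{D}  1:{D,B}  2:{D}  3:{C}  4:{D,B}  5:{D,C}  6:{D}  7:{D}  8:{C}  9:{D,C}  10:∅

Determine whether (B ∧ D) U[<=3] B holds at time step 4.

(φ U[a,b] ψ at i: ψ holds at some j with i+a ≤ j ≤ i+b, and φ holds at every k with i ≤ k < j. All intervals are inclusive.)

Need some j in [4,7] with B, and (B ∧ D) at every k in [4,j-1].
  j=4: B holds; no prefix to check → satisfied.

True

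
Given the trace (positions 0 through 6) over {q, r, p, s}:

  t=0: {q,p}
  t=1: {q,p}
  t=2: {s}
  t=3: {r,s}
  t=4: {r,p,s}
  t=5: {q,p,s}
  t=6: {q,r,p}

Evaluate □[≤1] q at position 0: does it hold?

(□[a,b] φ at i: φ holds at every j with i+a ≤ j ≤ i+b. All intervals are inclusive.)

Yes

Check q at every j in [0,1]:
  j=0: true
  j=1: true
All positions satisfy it → formula holds.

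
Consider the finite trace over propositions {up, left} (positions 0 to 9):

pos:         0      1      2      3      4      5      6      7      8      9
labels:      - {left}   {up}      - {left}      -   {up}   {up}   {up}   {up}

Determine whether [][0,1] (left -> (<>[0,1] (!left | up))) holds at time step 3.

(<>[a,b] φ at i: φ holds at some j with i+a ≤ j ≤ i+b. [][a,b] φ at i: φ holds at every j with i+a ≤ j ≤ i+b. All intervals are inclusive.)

Yes

Check (left -> (<>[0,1] (!left | up))) at every j in [3,4]:
  j=3: antecedent false → ✓
  j=4: antecedent true; consequent holds (witness at 5) → ✓
All positions satisfy it → formula holds.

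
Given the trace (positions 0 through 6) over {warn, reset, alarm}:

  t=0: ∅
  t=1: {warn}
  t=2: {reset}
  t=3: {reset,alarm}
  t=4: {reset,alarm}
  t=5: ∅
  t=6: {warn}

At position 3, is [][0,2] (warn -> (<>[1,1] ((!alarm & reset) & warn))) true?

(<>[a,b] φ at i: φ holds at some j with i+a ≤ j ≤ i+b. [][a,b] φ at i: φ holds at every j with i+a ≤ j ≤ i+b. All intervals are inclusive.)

Yes

Check (warn -> (<>[1,1] ((!alarm & reset) & warn))) at every j in [3,5]:
  j=3: antecedent false → ✓
  j=4: antecedent false → ✓
  j=5: antecedent false → ✓
All positions satisfy it → formula holds.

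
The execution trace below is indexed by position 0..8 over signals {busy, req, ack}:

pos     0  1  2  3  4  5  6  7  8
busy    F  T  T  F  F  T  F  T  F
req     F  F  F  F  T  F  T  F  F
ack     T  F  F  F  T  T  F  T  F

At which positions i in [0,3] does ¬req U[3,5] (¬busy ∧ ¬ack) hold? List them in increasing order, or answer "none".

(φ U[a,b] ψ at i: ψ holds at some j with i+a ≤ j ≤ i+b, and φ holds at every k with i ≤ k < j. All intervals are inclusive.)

0

Evaluate at each i in [0,3]:
  i=0: ✓ (rhs at j=3; lhs holds on [0,2])
  i=1: ✗ (lhs fails at k=4 before rhs at j=6)
  i=2: ✗ (lhs fails at k=4 before rhs at j=6)
  i=3: ✗ (lhs fails at k=4 before rhs at j=6)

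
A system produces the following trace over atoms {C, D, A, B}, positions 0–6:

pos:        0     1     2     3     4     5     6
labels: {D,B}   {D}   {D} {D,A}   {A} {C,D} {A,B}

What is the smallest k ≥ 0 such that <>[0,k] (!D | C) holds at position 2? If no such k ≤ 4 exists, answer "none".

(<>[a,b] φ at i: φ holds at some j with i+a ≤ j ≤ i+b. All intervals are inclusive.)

2

Scan j = 2,3,… for (!D | C):
  j=2: fails
  j=3: fails
  j=4: holds
First hit at j=4, so smallest k = 4-2 = 2.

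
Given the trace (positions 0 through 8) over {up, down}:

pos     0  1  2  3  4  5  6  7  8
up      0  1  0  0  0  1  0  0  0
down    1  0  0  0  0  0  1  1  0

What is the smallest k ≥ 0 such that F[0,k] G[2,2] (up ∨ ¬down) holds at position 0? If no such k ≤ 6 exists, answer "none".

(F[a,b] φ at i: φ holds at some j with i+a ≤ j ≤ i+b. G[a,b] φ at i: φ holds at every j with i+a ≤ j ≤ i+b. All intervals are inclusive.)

Scan j = 0,1,… for G[2,2] (up ∨ ¬down):
  j=0: holds
First hit at j=0, so smallest k = 0-0 = 0.

0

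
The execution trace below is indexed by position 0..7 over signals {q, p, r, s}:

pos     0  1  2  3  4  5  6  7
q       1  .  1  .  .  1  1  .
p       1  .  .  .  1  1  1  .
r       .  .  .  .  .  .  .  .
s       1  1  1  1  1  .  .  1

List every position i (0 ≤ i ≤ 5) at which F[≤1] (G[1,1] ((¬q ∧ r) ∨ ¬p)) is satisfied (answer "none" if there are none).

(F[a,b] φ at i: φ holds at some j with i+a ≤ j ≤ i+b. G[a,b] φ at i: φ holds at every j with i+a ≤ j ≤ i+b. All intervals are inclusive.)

0, 1, 2, 5

Evaluate at each i in [0,5]:
  i=0: ✓ (witness j=0)
  i=1: ✓ (witness j=1)
  i=2: ✓ (witness j=2)
  i=3: ✗ (none in [3,4])
  i=4: ✗ (none in [4,5])
  i=5: ✓ (witness j=6)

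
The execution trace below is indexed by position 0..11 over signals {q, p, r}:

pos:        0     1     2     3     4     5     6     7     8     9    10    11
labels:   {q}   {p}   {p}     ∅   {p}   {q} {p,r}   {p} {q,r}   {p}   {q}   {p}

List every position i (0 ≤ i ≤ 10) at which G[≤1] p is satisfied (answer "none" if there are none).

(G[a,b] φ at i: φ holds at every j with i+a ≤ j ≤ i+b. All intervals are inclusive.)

1, 6

Evaluate at each i in [0,10]:
  i=0: ✗ (fails at j=0)
  i=1: ✓ (all of [1,2])
  i=2: ✗ (fails at j=3)
  i=3: ✗ (fails at j=3)
  i=4: ✗ (fails at j=5)
  i=5: ✗ (fails at j=5)
  i=6: ✓ (all of [6,7])
  i=7: ✗ (fails at j=8)
  i=8: ✗ (fails at j=8)
  i=9: ✗ (fails at j=10)
  i=10: ✗ (fails at j=10)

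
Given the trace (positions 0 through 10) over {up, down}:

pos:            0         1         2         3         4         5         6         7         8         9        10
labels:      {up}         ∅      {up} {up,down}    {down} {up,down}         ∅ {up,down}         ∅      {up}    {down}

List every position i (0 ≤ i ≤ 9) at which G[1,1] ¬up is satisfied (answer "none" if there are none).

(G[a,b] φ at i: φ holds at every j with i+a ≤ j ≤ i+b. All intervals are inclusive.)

0, 3, 5, 7, 9

Evaluate at each i in [0,9]:
  i=0: ✓ (all of [1,1])
  i=1: ✗ (fails at j=2)
  i=2: ✗ (fails at j=3)
  i=3: ✓ (all of [4,4])
  i=4: ✗ (fails at j=5)
  i=5: ✓ (all of [6,6])
  i=6: ✗ (fails at j=7)
  i=7: ✓ (all of [8,8])
  i=8: ✗ (fails at j=9)
  i=9: ✓ (all of [10,10])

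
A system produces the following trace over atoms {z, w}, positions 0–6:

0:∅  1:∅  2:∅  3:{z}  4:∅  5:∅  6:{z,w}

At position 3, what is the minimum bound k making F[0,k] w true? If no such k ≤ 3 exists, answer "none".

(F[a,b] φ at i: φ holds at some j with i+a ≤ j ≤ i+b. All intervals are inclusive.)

3

Scan j = 3,4,… for w:
  j=3: fails
  j=4: fails
  j=5: fails
  j=6: holds
First hit at j=6, so smallest k = 6-3 = 3.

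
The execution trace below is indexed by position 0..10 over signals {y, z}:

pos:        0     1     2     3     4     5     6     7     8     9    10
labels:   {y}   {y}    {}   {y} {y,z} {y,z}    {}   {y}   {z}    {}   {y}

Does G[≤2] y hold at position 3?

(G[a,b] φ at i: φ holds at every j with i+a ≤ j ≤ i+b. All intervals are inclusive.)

Check y at every j in [3,5]:
  j=3: true
  j=4: true
  j=5: true
All positions satisfy it → formula holds.

Yes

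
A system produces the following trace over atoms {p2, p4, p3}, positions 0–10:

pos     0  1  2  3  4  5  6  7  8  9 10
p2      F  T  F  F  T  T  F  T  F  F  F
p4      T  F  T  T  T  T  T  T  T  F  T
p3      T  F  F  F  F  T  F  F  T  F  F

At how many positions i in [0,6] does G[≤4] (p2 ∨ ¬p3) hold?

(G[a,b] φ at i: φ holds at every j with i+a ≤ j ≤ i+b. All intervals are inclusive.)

Evaluate at each i in [0,6]:
  i=0: ✗ (fails at j=0)
  i=1: ✓ (all of [1,5])
  i=2: ✓ (all of [2,6])
  i=3: ✓ (all of [3,7])
  i=4: ✗ (fails at j=8)
  i=5: ✗ (fails at j=8)
  i=6: ✗ (fails at j=8)
Positions where it holds: {1, 2, 3} → 3.

3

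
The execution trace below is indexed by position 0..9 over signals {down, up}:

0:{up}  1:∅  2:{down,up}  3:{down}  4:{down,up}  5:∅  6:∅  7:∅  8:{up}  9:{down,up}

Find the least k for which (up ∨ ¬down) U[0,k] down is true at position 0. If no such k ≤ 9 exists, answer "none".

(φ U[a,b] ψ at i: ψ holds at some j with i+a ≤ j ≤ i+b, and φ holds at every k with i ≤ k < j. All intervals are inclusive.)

Need earliest j ≥ 0 with down, and (up ∨ ¬down) at every k in [0,j-1].
  j=0: rhs fails.
  j=1: rhs fails.
  j=2: rhs holds; lhs holds on [0,1]. k = 2.

2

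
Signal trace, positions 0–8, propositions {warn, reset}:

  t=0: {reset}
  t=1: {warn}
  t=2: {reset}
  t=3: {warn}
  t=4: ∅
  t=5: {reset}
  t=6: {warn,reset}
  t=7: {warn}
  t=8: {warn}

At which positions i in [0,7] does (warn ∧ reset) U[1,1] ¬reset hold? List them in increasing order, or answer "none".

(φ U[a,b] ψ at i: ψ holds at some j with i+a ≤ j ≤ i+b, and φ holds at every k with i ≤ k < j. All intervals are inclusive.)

6

Evaluate at each i in [0,7]:
  i=0: ✗ (lhs fails at k=0 before rhs at j=1)
  i=1: ✗ (no rhs in [2,2])
  i=2: ✗ (lhs fails at k=2 before rhs at j=3)
  i=3: ✗ (lhs fails at k=3 before rhs at j=4)
  i=4: ✗ (no rhs in [5,5])
  i=5: ✗ (no rhs in [6,6])
  i=6: ✓ (rhs at j=7; lhs holds on [6,6])
  i=7: ✗ (lhs fails at k=7 before rhs at j=8)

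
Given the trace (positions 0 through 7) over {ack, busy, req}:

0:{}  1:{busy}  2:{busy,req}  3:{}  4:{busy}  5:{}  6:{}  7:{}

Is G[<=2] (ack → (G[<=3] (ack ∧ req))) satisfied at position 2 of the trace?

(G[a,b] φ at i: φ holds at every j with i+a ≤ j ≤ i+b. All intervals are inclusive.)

True

Check (ack → (G[<=3] (ack ∧ req))) at every j in [2,4]:
  j=2: antecedent false → ✓
  j=3: antecedent false → ✓
  j=4: antecedent false → ✓
All positions satisfy it → formula holds.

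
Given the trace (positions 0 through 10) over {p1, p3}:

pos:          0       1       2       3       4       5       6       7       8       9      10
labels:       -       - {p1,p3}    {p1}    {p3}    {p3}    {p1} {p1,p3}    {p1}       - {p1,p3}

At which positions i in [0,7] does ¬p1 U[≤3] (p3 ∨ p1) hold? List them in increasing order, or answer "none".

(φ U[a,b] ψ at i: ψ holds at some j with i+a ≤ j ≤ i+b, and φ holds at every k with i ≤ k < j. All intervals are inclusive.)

Evaluate at each i in [0,7]:
  i=0: ✓ (rhs at j=2; lhs holds on [0,1])
  i=1: ✓ (rhs at j=2; lhs holds on [1,1])
  i=2: ✓ (rhs at j=2)
  i=3: ✓ (rhs at j=3)
  i=4: ✓ (rhs at j=4)
  i=5: ✓ (rhs at j=5)
  i=6: ✓ (rhs at j=6)
  i=7: ✓ (rhs at j=7)

0, 1, 2, 3, 4, 5, 6, 7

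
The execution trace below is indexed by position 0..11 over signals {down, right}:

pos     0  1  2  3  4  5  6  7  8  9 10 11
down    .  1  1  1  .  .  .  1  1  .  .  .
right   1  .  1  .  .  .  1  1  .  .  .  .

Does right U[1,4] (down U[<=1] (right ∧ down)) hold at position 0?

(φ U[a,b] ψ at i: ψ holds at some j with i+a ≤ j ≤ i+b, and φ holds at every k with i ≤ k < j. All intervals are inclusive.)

Need some j in [1,4] with (down U[<=1] (right ∧ down)), and right at every k in [0,j-1].
  j=1: (down U[<=1] (right ∧ down)) holds; right holds at every k in [0,0] → satisfied.

Yes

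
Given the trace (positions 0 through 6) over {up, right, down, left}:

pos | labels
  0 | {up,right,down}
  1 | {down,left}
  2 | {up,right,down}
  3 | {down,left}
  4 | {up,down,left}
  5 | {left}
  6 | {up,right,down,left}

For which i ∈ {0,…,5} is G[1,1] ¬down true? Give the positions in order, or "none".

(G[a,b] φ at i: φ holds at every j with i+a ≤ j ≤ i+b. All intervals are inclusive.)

Evaluate at each i in [0,5]:
  i=0: ✗ (fails at j=1)
  i=1: ✗ (fails at j=2)
  i=2: ✗ (fails at j=3)
  i=3: ✗ (fails at j=4)
  i=4: ✓ (all of [5,5])
  i=5: ✗ (fails at j=6)

4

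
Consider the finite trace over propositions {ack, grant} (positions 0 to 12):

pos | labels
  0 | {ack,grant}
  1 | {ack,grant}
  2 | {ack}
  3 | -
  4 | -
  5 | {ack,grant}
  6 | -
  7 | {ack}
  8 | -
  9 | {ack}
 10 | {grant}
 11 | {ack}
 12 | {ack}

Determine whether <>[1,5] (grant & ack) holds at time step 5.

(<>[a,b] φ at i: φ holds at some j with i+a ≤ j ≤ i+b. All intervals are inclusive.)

Check (grant & ack) at each j in [6,10]:
  j=6: false
  j=7: false
  j=8: false
  j=9: false
  j=10: false
No position in the window satisfies it → formula fails.

False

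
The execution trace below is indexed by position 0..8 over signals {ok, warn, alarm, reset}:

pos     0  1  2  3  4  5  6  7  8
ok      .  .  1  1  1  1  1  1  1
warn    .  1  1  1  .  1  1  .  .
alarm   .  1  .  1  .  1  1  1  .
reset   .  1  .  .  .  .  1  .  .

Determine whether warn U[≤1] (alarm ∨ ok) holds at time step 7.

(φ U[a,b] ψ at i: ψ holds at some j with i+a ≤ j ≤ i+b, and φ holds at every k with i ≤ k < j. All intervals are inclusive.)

Need some j in [7,8] with (alarm ∨ ok), and warn at every k in [7,j-1].
  j=7: (alarm ∨ ok) holds; no prefix to check → satisfied.

Holds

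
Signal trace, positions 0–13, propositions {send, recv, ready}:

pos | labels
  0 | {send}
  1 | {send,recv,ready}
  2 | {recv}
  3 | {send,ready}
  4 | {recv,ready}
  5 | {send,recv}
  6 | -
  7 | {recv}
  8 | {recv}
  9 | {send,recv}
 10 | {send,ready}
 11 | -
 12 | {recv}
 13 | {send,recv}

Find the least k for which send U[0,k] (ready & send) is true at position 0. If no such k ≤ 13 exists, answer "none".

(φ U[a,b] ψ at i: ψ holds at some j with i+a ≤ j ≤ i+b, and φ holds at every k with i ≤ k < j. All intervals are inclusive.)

1

Need earliest j ≥ 0 with (ready & send), and send at every k in [0,j-1].
  j=0: rhs fails.
  j=1: rhs holds; lhs holds on [0,0]. k = 1.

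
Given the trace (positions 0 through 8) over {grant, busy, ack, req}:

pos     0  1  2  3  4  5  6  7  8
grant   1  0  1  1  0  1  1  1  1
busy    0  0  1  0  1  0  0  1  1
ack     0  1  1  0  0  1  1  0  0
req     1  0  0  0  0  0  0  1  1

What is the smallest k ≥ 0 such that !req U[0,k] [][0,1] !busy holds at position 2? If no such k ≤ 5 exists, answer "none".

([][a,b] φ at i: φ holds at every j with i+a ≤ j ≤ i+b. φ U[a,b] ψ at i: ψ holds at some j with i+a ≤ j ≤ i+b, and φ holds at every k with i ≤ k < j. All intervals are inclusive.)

Need earliest j ≥ 2 with [][0,1] !busy, and !req at every k in [2,j-1].
  j=2: rhs fails.
  j=3: rhs fails.
  j=4: rhs fails.
  j=5: rhs holds; lhs holds on [2,4]. k = 3.

3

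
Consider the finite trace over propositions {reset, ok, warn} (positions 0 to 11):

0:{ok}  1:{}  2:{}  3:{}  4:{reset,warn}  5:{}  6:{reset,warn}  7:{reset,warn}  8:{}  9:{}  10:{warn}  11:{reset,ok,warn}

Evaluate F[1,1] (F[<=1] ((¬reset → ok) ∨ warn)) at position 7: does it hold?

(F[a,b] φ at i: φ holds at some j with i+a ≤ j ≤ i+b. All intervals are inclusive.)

No

Check F[<=1] ((¬reset → ok) ∨ warn) at each j in [8,8]:
  j=8: fails (none in [8,9])
No position in the window satisfies it → formula fails.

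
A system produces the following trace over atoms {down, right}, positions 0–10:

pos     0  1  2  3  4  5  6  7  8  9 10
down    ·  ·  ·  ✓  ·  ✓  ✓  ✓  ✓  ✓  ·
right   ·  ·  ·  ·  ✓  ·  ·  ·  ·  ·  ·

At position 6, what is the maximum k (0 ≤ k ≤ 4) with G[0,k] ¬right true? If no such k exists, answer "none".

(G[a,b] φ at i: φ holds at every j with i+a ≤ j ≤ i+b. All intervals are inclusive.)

4

¬right must hold from j=6 onward; find where it first fails.
  j=6: holds
  j=7: holds
  j=8: holds
  j=9: holds
  j=10: holds
Holds through j=10; largest k = 4.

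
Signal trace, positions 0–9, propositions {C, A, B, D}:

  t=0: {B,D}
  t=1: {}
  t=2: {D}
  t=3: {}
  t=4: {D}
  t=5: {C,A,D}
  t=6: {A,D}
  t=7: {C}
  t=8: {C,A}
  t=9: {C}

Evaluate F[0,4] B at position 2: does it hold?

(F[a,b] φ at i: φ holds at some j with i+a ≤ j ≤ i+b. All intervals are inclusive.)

Does not hold

Check B at each j in [2,6]:
  j=2: false
  j=3: false
  j=4: false
  j=5: false
  j=6: false
No position in the window satisfies it → formula fails.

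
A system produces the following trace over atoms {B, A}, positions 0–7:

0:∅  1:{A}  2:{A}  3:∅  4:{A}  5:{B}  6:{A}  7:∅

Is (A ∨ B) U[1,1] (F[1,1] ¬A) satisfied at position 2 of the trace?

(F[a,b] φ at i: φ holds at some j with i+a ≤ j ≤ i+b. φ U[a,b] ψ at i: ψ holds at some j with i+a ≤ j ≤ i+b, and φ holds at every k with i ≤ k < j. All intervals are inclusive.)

Does not hold

Need some j in [3,3] with F[1,1] ¬A, and (A ∨ B) at every k in [2,j-1].
  j=3: F[1,1] ¬A — fails (none in [4,4]).
No j in the window works → until fails.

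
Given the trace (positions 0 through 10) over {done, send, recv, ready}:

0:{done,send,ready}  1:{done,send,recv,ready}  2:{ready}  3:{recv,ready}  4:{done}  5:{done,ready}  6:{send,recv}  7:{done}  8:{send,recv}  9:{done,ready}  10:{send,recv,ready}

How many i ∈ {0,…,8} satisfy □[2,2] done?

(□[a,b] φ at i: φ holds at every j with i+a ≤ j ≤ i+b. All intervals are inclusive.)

4

Evaluate at each i in [0,8]:
  i=0: ✗ (fails at j=2)
  i=1: ✗ (fails at j=3)
  i=2: ✓ (all of [4,4])
  i=3: ✓ (all of [5,5])
  i=4: ✗ (fails at j=6)
  i=5: ✓ (all of [7,7])
  i=6: ✗ (fails at j=8)
  i=7: ✓ (all of [9,9])
  i=8: ✗ (fails at j=10)
Positions where it holds: {2, 3, 5, 7} → 4.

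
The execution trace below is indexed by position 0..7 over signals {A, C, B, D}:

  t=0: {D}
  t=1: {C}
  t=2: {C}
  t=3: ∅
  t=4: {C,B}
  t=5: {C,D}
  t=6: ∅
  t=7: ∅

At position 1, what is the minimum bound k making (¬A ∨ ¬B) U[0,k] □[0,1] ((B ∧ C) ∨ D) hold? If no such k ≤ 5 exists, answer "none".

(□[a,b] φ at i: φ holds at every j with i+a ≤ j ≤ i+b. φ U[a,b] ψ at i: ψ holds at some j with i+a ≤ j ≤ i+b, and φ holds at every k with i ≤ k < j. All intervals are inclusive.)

3

Need earliest j ≥ 1 with □[0,1] ((B ∧ C) ∨ D), and (¬A ∨ ¬B) at every k in [1,j-1].
  j=1: rhs fails.
  j=2: rhs fails.
  j=3: rhs fails.
  j=4: rhs holds; lhs holds on [1,3]. k = 3.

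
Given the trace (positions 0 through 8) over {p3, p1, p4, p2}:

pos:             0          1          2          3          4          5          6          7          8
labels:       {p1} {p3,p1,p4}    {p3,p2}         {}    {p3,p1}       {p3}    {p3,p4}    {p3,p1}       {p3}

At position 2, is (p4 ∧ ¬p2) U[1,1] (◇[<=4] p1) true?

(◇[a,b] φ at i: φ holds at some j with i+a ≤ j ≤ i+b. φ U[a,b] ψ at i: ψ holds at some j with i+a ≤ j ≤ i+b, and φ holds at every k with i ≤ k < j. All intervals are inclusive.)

False

Need some j in [3,3] with ◇[<=4] p1, and (p4 ∧ ¬p2) at every k in [2,j-1].
  j=3: ◇[<=4] p1 holds, but (p4 ∧ ¬p2) fails at k=2 → not this j.
No j in the window works → until fails.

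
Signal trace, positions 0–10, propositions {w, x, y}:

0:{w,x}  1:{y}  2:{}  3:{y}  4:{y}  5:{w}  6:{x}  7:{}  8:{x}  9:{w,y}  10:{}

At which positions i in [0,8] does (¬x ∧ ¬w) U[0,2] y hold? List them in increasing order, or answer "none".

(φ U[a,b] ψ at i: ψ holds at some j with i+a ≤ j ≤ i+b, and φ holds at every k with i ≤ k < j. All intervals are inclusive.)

Evaluate at each i in [0,8]:
  i=0: ✗ (lhs fails at k=0 before rhs at j=1)
  i=1: ✓ (rhs at j=1)
  i=2: ✓ (rhs at j=3; lhs holds on [2,2])
  i=3: ✓ (rhs at j=3)
  i=4: ✓ (rhs at j=4)
  i=5: ✗ (no rhs in [5,7])
  i=6: ✗ (no rhs in [6,8])
  i=7: ✗ (lhs fails at k=8 before rhs at j=9)
  i=8: ✗ (lhs fails at k=8 before rhs at j=9)

1, 2, 3, 4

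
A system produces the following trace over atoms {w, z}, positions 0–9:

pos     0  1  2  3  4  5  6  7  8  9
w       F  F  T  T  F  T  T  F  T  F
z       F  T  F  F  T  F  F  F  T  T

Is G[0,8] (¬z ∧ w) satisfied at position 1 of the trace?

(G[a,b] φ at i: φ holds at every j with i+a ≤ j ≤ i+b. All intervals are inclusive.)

Check (¬z ∧ w) at every j in [1,9]:
  j=1: false
  j=2: true
  j=3: true
  j=4: false
  j=5: true
  j=6: true
  j=7: false
  j=8: false
  j=9: false
Fails at j=1 → formula fails.

False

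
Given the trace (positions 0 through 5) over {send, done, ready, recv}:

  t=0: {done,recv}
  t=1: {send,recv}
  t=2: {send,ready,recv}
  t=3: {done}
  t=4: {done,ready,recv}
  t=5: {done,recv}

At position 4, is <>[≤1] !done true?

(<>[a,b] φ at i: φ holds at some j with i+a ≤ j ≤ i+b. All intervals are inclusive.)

Check !done at each j in [4,5]:
  j=4: false
  j=5: false
No position in the window satisfies it → formula fails.

Does not hold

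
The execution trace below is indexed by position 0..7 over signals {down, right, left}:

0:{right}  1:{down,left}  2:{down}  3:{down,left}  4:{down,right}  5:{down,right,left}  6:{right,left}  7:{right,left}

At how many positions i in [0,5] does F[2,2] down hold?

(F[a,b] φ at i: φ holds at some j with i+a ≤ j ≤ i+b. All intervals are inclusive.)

Evaluate at each i in [0,5]:
  i=0: ✓ (witness j=2)
  i=1: ✓ (witness j=3)
  i=2: ✓ (witness j=4)
  i=3: ✓ (witness j=5)
  i=4: ✗ (none in [6,6])
  i=5: ✗ (none in [7,7])
Positions where it holds: {0, 1, 2, 3} → 4.

4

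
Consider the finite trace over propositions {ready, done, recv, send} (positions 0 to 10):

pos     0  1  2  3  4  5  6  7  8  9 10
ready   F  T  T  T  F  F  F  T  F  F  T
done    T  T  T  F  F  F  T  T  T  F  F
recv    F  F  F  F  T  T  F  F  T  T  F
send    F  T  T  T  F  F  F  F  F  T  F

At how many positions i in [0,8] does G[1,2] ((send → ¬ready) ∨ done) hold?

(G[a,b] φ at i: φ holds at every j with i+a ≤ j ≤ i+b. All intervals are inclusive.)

7

Evaluate at each i in [0,8]:
  i=0: ✓ (all of [1,2])
  i=1: ✗ (fails at j=3)
  i=2: ✗ (fails at j=3)
  i=3: ✓ (all of [4,5])
  i=4: ✓ (all of [5,6])
  i=5: ✓ (all of [6,7])
  i=6: ✓ (all of [7,8])
  i=7: ✓ (all of [8,9])
  i=8: ✓ (all of [9,10])
Positions where it holds: {0, 3, 4, 5, 6, 7, 8} → 7.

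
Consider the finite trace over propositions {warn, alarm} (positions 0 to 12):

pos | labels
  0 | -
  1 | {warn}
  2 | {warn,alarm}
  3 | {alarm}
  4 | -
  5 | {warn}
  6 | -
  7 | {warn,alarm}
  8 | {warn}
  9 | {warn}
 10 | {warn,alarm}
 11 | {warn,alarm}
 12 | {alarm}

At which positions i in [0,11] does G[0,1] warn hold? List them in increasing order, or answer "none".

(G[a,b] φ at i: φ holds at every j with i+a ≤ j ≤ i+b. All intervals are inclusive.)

1, 7, 8, 9, 10

Evaluate at each i in [0,11]:
  i=0: ✗ (fails at j=0)
  i=1: ✓ (all of [1,2])
  i=2: ✗ (fails at j=3)
  i=3: ✗ (fails at j=3)
  i=4: ✗ (fails at j=4)
  i=5: ✗ (fails at j=6)
  i=6: ✗ (fails at j=6)
  i=7: ✓ (all of [7,8])
  i=8: ✓ (all of [8,9])
  i=9: ✓ (all of [9,10])
  i=10: ✓ (all of [10,11])
  i=11: ✗ (fails at j=12)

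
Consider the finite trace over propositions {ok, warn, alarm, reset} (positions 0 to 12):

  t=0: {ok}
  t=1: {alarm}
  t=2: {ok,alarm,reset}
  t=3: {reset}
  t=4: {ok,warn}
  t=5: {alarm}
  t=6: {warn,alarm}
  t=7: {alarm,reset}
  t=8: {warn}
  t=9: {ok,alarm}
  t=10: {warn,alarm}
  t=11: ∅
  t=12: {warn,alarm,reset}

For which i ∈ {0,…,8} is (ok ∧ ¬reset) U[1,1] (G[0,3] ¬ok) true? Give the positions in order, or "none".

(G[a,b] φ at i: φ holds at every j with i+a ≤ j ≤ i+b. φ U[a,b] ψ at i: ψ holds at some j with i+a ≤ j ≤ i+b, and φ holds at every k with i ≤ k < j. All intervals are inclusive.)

4

Evaluate at each i in [0,8]:
  i=0: ✗ (no rhs in [1,1])
  i=1: ✗ (no rhs in [2,2])
  i=2: ✗ (no rhs in [3,3])
  i=3: ✗ (no rhs in [4,4])
  i=4: ✓ (rhs at j=5; lhs holds on [4,4])
  i=5: ✗ (no rhs in [6,6])
  i=6: ✗ (no rhs in [7,7])
  i=7: ✗ (no rhs in [8,8])
  i=8: ✗ (no rhs in [9,9])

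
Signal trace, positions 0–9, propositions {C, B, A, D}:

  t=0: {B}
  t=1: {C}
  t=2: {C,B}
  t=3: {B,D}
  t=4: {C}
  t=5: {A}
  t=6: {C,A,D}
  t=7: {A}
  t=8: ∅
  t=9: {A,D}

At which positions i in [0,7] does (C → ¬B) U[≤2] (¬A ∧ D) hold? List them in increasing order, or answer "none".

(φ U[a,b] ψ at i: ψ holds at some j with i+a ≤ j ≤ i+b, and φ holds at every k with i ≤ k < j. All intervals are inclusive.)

3

Evaluate at each i in [0,7]:
  i=0: ✗ (no rhs in [0,2])
  i=1: ✗ (lhs fails at k=2 before rhs at j=3)
  i=2: ✗ (lhs fails at k=2 before rhs at j=3)
  i=3: ✓ (rhs at j=3)
  i=4: ✗ (no rhs in [4,6])
  i=5: ✗ (no rhs in [5,7])
  i=6: ✗ (no rhs in [6,8])
  i=7: ✗ (no rhs in [7,9])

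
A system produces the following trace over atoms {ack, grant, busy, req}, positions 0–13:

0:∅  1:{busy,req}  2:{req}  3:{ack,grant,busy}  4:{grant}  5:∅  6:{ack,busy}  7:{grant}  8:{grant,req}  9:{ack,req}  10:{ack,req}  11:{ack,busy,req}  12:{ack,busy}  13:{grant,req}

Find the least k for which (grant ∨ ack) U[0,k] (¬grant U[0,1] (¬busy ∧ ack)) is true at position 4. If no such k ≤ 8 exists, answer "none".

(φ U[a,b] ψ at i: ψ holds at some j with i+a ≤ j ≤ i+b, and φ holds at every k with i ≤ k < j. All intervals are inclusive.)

Need earliest j ≥ 4 with (¬grant U[0,1] (¬busy ∧ ack)), and (grant ∨ ack) at every k in [4,j-1].
  j=4: rhs fails.
  j=5: rhs fails.
  j=6: rhs fails.
  j=7: rhs fails.
  j=8: rhs fails.
  j=9: rhs holds but lhs fails at k=5.
  j=10: rhs holds but lhs fails at k=5.
  j=11: rhs fails.
  j=12: rhs fails.
No witness within the range → none.

none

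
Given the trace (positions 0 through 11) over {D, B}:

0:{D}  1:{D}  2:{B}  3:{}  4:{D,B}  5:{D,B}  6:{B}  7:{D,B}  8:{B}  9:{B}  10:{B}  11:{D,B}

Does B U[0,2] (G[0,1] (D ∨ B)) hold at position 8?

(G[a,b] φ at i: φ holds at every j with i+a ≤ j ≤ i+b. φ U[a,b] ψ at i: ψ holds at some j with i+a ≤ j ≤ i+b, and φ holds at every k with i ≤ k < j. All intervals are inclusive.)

Yes

Need some j in [8,10] with G[0,1] (D ∨ B), and B at every k in [8,j-1].
  j=8: G[0,1] (D ∨ B) holds; no prefix to check → satisfied.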